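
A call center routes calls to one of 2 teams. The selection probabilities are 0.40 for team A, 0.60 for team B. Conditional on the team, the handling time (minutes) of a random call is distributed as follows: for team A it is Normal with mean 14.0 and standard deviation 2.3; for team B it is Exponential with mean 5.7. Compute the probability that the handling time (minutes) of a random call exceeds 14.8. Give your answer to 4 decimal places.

0.1903

Conditional on each team, P(X > 14.8): A: 0.363985; B: 0.0745346.
By total probability, P(X > 14.8) = 0.4·0.363985 + 0.6·0.0745346 = 0.190315.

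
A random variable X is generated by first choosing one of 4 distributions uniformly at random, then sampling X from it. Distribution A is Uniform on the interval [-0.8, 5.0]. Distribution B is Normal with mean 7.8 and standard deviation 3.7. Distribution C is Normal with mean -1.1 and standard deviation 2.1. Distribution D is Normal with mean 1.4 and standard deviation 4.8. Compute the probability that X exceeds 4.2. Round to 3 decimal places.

0.315

Conditional on each component, P(X > 4.2): A: 0.137931; B: 0.834717; C: 0.00580454; D: 0.279834.
By total probability, P(X > 4.2) = 0.25·0.137931 + 0.25·0.834717 + 0.25·0.00580454 + 0.25·0.279834 = 0.314572.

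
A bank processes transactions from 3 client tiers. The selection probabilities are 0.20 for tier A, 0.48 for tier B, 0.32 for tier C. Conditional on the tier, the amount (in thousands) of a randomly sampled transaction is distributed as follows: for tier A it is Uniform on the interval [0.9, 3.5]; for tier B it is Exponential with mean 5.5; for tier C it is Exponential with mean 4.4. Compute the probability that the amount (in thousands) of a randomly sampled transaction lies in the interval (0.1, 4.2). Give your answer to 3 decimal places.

0.637

Conditional on each tier, P(0.1 < X < 4.2): A: 1; B: 0.516014; C: 0.592542.
By total probability, P(0.1 < X < 4.2) = 0.2·1 + 0.48·0.516014 + 0.32·0.592542 = 0.6373.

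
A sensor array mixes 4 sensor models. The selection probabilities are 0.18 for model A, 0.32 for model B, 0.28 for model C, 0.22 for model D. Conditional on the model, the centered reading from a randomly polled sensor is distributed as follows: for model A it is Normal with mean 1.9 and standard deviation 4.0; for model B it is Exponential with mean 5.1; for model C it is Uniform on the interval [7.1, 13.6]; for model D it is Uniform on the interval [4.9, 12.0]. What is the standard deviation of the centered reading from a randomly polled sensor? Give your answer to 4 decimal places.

4.7416

Per component, A: μ=1.9, E[X²]=19.61; B: μ=5.1, E[X²]=52.02; C: μ=10.35, E[X²]=110.643; D: μ=8.45, E[X²]=75.6033.
E[X] = 0.18·1.9 + 0.32·5.1 + 0.28·10.35 + 0.22·8.45 = 6.731.
E[X²] = 0.18·19.61 + 0.32·52.02 + 0.28·110.643 + 0.22·75.6033 = 67.7891.
Var(X) = E[X²] − (E[X])² = 67.7891 − 45.3064 = 22.4827.
SD(X) = √22.4827 = 4.74159.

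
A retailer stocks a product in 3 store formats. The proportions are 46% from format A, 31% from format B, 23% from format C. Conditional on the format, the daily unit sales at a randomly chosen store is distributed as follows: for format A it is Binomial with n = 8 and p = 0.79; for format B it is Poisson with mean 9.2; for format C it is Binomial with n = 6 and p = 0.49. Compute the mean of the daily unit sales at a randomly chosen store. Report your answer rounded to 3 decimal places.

Component means — A: 6.32; B: 9.2; C: 2.94.
E[X] = 0.46·6.32 + 0.31·9.2 + 0.23·2.94 = 6.4354.

6.435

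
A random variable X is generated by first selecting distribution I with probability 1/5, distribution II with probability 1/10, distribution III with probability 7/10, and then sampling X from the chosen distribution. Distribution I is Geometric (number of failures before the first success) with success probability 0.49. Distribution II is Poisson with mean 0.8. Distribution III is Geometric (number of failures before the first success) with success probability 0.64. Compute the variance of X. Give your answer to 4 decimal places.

1.1572

Per component, I: μ=1.04082, E[X²]=3.20741; II: μ=0.8, E[X²]=1.44; III: μ=0.5625, E[X²]=1.19531.
E[X] = 0.2·1.04082 + 0.1·0.8 + 0.7·0.5625 = 0.681913.
E[X²] = 0.2·3.20741 + 0.1·1.44 + 0.7·1.19531 = 1.6222.
Var(X) = E[X²] − (E[X])² = 1.6222 − 0.465006 = 1.1572.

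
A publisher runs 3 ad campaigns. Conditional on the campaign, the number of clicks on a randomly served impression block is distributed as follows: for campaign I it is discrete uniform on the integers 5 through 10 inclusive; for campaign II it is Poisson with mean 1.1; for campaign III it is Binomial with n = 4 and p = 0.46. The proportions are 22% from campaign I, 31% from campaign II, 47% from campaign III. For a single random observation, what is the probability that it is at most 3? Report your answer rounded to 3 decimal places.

Conditional on each campaign, P(X ≤ 3): I: 0; II: 0.974258; III: 0.955225.
By total probability, P(X ≤ 3) = 0.22·0 + 0.31·0.974258 + 0.47·0.955225 = 0.750976.

0.751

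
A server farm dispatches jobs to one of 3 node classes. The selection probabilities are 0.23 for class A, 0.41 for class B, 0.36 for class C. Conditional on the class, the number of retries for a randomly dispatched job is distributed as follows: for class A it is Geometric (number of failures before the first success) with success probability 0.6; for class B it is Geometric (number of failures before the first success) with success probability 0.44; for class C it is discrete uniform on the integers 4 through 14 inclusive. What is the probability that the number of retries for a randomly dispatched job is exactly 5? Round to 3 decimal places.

Conditional on each class, P(X = 5): A: 0.006144; B: 0.0242322; C: 0.0909091.
By total probability, P(X = 5) = 0.23·0.006144 + 0.41·0.0242322 + 0.36·0.0909091 = 0.0440756.

0.044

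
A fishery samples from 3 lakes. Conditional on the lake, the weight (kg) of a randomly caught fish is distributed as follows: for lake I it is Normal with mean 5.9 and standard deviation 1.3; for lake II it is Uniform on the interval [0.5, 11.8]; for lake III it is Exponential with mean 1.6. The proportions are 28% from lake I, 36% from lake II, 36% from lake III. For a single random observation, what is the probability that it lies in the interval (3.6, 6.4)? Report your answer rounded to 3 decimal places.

Conditional on each lake, P(3.6 < X < 6.4): I: 0.611311; II: 0.247788; III: 0.0870836.
By total probability, P(3.6 < X < 6.4) = 0.28·0.611311 + 0.36·0.247788 + 0.36·0.0870836 = 0.291721.

0.292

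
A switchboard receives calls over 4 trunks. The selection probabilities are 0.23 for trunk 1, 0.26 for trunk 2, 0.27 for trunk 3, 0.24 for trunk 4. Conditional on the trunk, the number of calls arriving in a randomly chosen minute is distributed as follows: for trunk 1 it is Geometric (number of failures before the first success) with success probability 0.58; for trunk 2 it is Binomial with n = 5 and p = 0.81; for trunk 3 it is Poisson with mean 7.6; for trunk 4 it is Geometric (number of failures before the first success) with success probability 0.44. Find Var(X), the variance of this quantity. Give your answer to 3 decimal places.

10.808

Per component, 1: μ=0.724138, E[X²]=1.77289; 2: μ=4.05, E[X²]=17.172; 3: μ=7.6, E[X²]=65.36; 4: μ=1.27273, E[X²]=4.5124.
E[X] = 0.23·0.724138 + 0.26·4.05 + 0.27·7.6 + 0.24·1.27273 = 3.57701.
E[X²] = 0.23·1.77289 + 0.26·17.172 + 0.27·65.36 + 0.24·4.5124 = 23.6027.
Var(X) = E[X²] − (E[X])² = 23.6027 − 12.795 = 10.8077.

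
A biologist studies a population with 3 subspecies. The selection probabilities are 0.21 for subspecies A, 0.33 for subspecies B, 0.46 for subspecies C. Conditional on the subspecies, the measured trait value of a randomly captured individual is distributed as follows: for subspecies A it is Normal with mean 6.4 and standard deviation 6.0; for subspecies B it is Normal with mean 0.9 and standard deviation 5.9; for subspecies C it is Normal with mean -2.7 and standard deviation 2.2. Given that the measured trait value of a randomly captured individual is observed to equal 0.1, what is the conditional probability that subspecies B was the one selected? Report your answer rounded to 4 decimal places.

0.3287

Likelihoods f(0.1 | ·): A: 0.0383137; B: 0.0669986; C: 0.0806761.
Posterior ∝ prior × likelihood. Numerator for B: 0.33·0.0669986 = 0.0221095.
Normalizing constant: 0.21·0.0383137 + 0.33·0.0669986 + 0.46·0.0806761 = 0.0672664.
P(B | observation) = 0.0221095 / 0.0672664 = 0.328686.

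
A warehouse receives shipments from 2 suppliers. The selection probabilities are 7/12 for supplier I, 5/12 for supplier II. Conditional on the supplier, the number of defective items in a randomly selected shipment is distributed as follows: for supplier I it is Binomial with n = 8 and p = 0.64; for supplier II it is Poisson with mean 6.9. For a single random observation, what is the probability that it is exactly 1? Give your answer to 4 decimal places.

0.0052

Conditional on each supplier, P(X = 1): I: 0.00401225; II: 0.00695372.
By total probability, P(X = 1) = 0.583333·0.00401225 + 0.416667·0.00695372 = 0.00523786.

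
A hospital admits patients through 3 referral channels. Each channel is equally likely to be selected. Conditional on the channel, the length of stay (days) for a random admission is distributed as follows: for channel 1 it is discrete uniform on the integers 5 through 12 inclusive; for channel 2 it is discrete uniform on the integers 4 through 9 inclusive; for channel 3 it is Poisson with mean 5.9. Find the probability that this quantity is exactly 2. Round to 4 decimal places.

0.0159

Conditional on each channel, P(X = 2): 1: 0; 2: 0; 3: 0.04768.
By total probability, P(X = 2) = 0.333333·0 + 0.333333·0 + 0.333333·0.04768 = 0.0158933.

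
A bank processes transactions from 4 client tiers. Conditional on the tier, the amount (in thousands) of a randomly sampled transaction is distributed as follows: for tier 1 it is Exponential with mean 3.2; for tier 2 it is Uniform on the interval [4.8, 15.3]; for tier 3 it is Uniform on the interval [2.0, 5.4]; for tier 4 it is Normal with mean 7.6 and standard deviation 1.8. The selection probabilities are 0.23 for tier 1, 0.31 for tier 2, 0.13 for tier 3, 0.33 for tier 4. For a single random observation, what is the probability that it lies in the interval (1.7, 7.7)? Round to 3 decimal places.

0.502

Conditional on each tier, P(1.7 < X < 7.7): 1: 0.497717; 2: 0.27619; 3: 1; 4: 0.521629.
By total probability, P(1.7 < X < 7.7) = 0.23·0.497717 + 0.31·0.27619 + 0.13·1 + 0.33·0.521629 = 0.502231.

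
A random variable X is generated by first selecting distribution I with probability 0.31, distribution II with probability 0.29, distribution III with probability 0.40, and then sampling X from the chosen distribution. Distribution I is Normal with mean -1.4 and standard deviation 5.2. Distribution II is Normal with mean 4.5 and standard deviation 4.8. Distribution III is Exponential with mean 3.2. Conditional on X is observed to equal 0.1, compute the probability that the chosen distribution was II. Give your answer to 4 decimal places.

Likelihoods f(0.1 | ·): I: 0.0735932; II: 0.0546015; III: 0.302885.
Posterior ∝ prior × likelihood. Numerator for II: 0.29·0.0546015 = 0.0158344.
Normalizing constant: 0.31·0.0735932 + 0.29·0.0546015 + 0.4·0.302885 = 0.159803.
P(II | observation) = 0.0158344 / 0.159803 = 0.0990876.

0.0991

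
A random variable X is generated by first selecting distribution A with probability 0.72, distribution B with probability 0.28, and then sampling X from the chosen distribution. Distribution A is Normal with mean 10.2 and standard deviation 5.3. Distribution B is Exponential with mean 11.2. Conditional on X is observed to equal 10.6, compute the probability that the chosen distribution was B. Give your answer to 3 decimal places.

0.152

Likelihoods f(10.6 | ·): A: 0.0750581; B: 0.034654.
Posterior ∝ prior × likelihood. Numerator for B: 0.28·0.034654 = 0.00970312.
Normalizing constant: 0.72·0.0750581 + 0.28·0.034654 = 0.0637449.
P(B | observation) = 0.00970312 / 0.0637449 = 0.152218.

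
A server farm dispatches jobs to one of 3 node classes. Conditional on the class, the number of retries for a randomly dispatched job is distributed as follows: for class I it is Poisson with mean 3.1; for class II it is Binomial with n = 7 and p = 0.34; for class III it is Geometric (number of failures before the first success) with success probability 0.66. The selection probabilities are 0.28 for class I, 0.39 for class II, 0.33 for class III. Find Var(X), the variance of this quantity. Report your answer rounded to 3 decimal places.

2.860

Per component, I: μ=3.1, E[X²]=12.71; II: μ=2.38, E[X²]=7.2352; III: μ=0.515152, E[X²]=1.04591.
E[X] = 0.28·3.1 + 0.39·2.38 + 0.33·0.515152 = 1.9662.
E[X²] = 0.28·12.71 + 0.39·7.2352 + 0.33·1.04591 = 6.72568.
Var(X) = E[X²] − (E[X])² = 6.72568 − 3.86594 = 2.85974.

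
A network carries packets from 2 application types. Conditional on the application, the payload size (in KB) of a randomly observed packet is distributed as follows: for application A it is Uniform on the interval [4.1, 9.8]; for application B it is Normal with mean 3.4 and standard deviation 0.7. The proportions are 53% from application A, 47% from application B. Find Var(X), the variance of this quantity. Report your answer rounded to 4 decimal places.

4.8046

Per component, A: μ=6.95, E[X²]=51.01; B: μ=3.4, E[X²]=12.05.
E[X] = 0.53·6.95 + 0.47·3.4 = 5.2815.
E[X²] = 0.53·51.01 + 0.47·12.05 = 32.6988.
Var(X) = E[X²] − (E[X])² = 32.6988 − 27.8942 = 4.80456.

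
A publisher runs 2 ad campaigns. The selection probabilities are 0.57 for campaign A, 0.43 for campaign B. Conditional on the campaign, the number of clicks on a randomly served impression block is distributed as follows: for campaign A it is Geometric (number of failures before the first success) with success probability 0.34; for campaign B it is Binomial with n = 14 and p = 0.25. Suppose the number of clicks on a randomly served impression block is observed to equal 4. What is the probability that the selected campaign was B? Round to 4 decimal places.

0.7203

Likelihoods P(X=4 | ·): A: 0.0645141; B: 0.220195.
Posterior ∝ prior × likelihood. Numerator for B: 0.43·0.220195 = 0.0946837.
Normalizing constant: 0.57·0.0645141 + 0.43·0.220195 = 0.131457.
P(B | observation) = 0.0946837 / 0.131457 = 0.720265.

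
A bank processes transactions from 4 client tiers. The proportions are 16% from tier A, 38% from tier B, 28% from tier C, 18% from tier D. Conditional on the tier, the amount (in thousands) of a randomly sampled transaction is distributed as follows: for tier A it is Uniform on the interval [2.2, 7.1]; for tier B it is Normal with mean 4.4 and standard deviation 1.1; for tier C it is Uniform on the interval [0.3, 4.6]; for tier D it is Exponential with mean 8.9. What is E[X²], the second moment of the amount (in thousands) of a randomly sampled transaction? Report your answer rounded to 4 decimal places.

For each component E[X²] = Var + (mean)², giving A: 23.6233; B: 20.57; C: 7.54333; D: 158.42.
Overall E[X²] = 0.16·23.6233 + 0.38·20.57 + 0.28·7.54333 + 0.18·158.42 = 42.2241.

42.2241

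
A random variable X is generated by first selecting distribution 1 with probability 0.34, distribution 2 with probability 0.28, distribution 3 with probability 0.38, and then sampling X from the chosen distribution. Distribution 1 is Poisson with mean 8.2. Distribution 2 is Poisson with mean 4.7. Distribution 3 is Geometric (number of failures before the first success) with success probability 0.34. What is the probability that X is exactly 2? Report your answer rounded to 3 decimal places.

0.088

Conditional on each component, P(X = 2): 1: 0.00923385; 2: 0.100457; 3: 0.148104.
By total probability, P(X = 2) = 0.34·0.00923385 + 0.28·0.100457 + 0.38·0.148104 = 0.0875471.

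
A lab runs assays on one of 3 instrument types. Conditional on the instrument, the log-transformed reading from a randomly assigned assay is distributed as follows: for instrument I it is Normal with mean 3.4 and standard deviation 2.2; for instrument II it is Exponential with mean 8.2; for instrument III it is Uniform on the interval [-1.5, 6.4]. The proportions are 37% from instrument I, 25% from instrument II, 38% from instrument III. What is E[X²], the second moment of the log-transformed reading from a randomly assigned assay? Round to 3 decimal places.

43.945

For each component E[X²] = Var + (mean)², giving I: 16.4; II: 134.48; III: 11.2033.
Overall E[X²] = 0.37·16.4 + 0.25·134.48 + 0.38·11.2033 = 43.9453.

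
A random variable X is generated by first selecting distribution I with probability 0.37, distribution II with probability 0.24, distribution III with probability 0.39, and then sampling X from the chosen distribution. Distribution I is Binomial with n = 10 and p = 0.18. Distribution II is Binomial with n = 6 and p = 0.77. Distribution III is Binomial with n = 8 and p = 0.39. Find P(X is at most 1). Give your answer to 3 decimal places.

Conditional on each component, P(X ≤ 1): I: 0.439163; II: 0.00312163; III: 0.117224.
By total probability, P(X ≤ 1) = 0.37·0.439163 + 0.24·0.00312163 + 0.39·0.117224 = 0.208957.

0.209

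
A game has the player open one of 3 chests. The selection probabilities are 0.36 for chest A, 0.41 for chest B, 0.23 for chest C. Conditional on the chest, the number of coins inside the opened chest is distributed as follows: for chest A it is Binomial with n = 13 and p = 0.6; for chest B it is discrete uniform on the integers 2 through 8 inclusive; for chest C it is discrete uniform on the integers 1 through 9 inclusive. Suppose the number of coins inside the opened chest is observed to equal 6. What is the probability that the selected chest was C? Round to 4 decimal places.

Likelihoods P(X=6 | ·): A: 0.131173; B: 0.142857; C: 0.111111.
Posterior ∝ prior × likelihood. Numerator for C: 0.23·0.111111 = 0.0255556.
Normalizing constant: 0.36·0.131173 + 0.41·0.142857 + 0.23·0.111111 = 0.131349.
P(C | observation) = 0.0255556 / 0.131349 = 0.194562.

0.1946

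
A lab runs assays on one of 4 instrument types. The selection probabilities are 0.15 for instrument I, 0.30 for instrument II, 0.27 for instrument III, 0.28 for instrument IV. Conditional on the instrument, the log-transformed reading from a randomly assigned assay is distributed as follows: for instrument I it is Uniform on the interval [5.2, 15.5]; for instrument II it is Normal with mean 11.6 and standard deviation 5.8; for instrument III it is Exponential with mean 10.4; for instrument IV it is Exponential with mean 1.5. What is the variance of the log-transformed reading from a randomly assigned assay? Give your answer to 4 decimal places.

59.2850

Per component, I: μ=10.35, E[X²]=115.963; II: μ=11.6, E[X²]=168.2; III: μ=10.4, E[X²]=216.32; IV: μ=1.5, E[X²]=4.5.
E[X] = 0.15·10.35 + 0.3·11.6 + 0.27·10.4 + 0.28·1.5 = 8.2605.
E[X²] = 0.15·115.963 + 0.3·168.2 + 0.27·216.32 + 0.28·4.5 = 127.521.
Var(X) = E[X²] − (E[X])² = 127.521 − 68.2359 = 59.285.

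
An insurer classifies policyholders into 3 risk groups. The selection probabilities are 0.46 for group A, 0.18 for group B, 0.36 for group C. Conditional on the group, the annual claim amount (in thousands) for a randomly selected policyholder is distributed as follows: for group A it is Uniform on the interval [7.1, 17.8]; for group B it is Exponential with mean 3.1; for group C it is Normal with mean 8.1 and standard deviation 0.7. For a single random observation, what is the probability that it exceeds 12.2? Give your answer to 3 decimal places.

Conditional on each group, P(X > 12.2): A: 0.523364; B: 0.0195362; C: 2.35449e-09.
By total probability, P(X > 12.2) = 0.46·0.523364 + 0.18·0.0195362 + 0.36·2.35449e-09 = 0.244264.

0.244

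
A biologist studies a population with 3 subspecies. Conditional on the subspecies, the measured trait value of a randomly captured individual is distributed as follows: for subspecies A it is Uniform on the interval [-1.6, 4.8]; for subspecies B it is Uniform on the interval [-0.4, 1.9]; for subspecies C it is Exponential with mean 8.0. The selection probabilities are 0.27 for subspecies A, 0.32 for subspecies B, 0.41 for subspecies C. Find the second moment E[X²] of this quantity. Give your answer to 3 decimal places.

For each component E[X²] = Var + (mean)², giving A: 5.97333; B: 1.00333; C: 128.
Overall E[X²] = 0.27·5.97333 + 0.32·1.00333 + 0.41·128 = 54.4139.

54.414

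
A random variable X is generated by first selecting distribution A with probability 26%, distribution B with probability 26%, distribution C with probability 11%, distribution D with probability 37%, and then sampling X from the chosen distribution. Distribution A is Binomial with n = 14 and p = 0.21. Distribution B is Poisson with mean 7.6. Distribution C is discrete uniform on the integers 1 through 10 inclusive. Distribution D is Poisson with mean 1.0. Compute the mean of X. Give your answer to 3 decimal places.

3.715

Component means — A: 2.94; B: 7.6; C: 5.5; D: 1.
E[X] = 0.26·2.94 + 0.26·7.6 + 0.11·5.5 + 0.37·1 = 3.7154.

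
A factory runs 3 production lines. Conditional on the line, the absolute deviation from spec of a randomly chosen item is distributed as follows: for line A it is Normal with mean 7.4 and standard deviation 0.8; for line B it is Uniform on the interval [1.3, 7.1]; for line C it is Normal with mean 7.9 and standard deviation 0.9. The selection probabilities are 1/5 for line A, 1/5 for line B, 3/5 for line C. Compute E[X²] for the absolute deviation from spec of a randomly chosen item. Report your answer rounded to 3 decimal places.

For each component E[X²] = Var + (mean)², giving A: 55.4; B: 20.4433; C: 63.22.
Overall E[X²] = 0.2·55.4 + 0.2·20.4433 + 0.6·63.22 = 53.1007.

53.101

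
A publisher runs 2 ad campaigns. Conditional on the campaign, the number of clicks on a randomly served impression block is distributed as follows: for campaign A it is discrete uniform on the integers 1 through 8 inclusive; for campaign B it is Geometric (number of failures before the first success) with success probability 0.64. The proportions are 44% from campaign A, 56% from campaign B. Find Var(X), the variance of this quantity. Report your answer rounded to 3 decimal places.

6.622

Per component, A: μ=4.5, E[X²]=25.5; B: μ=0.5625, E[X²]=1.19531.
E[X] = 0.44·4.5 + 0.56·0.5625 = 2.295.
E[X²] = 0.44·25.5 + 0.56·1.19531 = 11.8894.
Var(X) = E[X²] − (E[X])² = 11.8894 − 5.26702 = 6.62235.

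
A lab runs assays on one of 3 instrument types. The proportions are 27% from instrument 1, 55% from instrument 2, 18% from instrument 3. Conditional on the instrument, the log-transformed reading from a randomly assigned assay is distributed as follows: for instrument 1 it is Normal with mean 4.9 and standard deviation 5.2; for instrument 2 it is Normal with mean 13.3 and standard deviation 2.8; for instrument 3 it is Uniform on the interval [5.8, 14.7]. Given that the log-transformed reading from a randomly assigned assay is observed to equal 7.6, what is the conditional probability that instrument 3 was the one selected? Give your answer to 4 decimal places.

0.4196

Likelihoods f(7.6 | ·): 1: 0.0670446; 2: 0.0179418; 3: 0.11236.
Posterior ∝ prior × likelihood. Numerator for 3: 0.18·0.11236 = 0.0202247.
Normalizing constant: 0.27·0.0670446 + 0.55·0.0179418 + 0.18·0.11236 = 0.0481947.
P(3 | observation) = 0.0202247 / 0.0481947 = 0.419646.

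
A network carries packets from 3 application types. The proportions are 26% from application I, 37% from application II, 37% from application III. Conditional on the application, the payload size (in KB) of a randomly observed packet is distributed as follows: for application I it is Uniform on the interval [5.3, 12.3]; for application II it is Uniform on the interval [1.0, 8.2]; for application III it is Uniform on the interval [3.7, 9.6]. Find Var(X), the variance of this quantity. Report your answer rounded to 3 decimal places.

Per component, I: μ=8.8, E[X²]=81.5233; II: μ=4.6, E[X²]=25.48; III: μ=6.65, E[X²]=47.1233.
E[X] = 0.26·8.8 + 0.37·4.6 + 0.37·6.65 = 6.4505.
E[X²] = 0.26·81.5233 + 0.37·25.48 + 0.37·47.1233 = 48.0593.
Var(X) = E[X²] − (E[X])² = 48.0593 − 41.609 = 6.45035.

6.450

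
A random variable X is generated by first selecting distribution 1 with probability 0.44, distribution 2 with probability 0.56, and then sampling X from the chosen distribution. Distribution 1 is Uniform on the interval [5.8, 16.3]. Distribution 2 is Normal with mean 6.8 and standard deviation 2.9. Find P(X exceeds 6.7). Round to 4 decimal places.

0.6900

Conditional on each component, P(X > 6.7): 1: 0.914286; 2: 0.513754.
By total probability, P(X > 6.7) = 0.44·0.914286 + 0.56·0.513754 = 0.689988.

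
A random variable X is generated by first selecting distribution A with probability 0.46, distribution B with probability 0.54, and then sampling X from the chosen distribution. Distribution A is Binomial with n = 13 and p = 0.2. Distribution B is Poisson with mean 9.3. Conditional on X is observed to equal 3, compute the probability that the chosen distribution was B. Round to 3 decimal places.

0.055

Likelihoods P(X=3 | ·): A: 0.245672; B: 0.0122563.
Posterior ∝ prior × likelihood. Numerator for B: 0.54·0.0122563 = 0.00661839.
Normalizing constant: 0.46·0.245672 + 0.54·0.0122563 = 0.119628.
P(B | observation) = 0.00661839 / 0.119628 = 0.055325.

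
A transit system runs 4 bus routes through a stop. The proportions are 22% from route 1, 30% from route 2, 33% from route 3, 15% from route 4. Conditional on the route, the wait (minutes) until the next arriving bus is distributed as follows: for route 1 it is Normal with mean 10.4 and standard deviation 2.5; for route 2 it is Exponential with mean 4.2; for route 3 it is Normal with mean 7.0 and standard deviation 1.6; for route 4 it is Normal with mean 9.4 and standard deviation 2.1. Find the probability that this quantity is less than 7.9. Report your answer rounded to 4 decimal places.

0.5601

Conditional on each route, P(X < 7.9): 1: 0.158655; 2: 0.847555; 3: 0.713112; 4: 0.237525.
By total probability, P(X < 7.9) = 0.22·0.158655 + 0.3·0.847555 + 0.33·0.713112 + 0.15·0.237525 = 0.560127.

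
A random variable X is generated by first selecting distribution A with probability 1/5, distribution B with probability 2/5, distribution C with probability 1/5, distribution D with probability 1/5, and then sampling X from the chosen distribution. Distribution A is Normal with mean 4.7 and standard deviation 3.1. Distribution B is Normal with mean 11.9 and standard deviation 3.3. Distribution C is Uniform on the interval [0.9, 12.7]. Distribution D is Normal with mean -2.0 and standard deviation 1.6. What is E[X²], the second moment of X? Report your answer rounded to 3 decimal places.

80.221

For each component E[X²] = Var + (mean)², giving A: 31.7; B: 152.5; C: 57.8433; D: 6.56.
Overall E[X²] = 0.2·31.7 + 0.4·152.5 + 0.2·57.8433 + 0.2·6.56 = 80.2207.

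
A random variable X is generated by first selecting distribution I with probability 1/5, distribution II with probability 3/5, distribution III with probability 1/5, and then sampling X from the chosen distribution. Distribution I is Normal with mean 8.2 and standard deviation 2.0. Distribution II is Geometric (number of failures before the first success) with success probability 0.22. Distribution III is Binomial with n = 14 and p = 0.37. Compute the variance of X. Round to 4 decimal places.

14.4073

Per component, I: μ=8.2, E[X²]=71.24; II: μ=3.54545, E[X²]=28.686; III: μ=5.18, E[X²]=30.0958.
E[X] = 0.2·8.2 + 0.6·3.54545 + 0.2·5.18 = 4.80327.
E[X²] = 0.2·71.24 + 0.6·28.686 + 0.2·30.0958 = 37.4787.
Var(X) = E[X²] − (E[X])² = 37.4787 − 23.0714 = 14.4073.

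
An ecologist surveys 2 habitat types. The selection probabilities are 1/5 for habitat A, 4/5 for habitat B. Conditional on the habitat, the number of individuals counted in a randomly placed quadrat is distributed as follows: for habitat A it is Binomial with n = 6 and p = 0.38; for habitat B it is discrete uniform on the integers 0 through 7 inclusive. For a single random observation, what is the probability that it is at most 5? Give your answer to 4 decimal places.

Conditional on each habitat, P(X ≤ 5): A: 0.996989; B: 0.75.
By total probability, P(X ≤ 5) = 0.2·0.996989 + 0.8·0.75 = 0.799398.

0.7994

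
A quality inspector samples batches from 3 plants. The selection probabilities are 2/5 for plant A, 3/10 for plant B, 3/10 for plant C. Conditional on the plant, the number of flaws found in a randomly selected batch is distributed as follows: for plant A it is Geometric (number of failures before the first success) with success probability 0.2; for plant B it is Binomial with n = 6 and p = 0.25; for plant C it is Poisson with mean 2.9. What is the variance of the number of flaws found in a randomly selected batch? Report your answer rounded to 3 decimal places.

Per component, A: μ=4, E[X²]=36; B: μ=1.5, E[X²]=3.375; C: μ=2.9, E[X²]=11.31.
E[X] = 0.4·4 + 0.3·1.5 + 0.3·2.9 = 2.92.
E[X²] = 0.4·36 + 0.3·3.375 + 0.3·11.31 = 18.8055.
Var(X) = E[X²] − (E[X])² = 18.8055 − 8.5264 = 10.2791.

10.279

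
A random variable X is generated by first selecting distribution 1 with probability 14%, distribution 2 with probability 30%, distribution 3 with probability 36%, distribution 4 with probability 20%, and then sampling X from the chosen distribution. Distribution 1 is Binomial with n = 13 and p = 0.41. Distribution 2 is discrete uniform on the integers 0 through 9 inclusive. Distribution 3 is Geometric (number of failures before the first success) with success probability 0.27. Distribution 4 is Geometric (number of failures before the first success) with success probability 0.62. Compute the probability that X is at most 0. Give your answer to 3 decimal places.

Conditional on each component, P(X ≤ 0): 1: 0.00104973; 2: 0.1; 3: 0.27; 4: 0.62.
By total probability, P(X ≤ 0) = 0.14·0.00104973 + 0.3·0.1 + 0.36·0.27 + 0.2·0.62 = 0.251347.

0.251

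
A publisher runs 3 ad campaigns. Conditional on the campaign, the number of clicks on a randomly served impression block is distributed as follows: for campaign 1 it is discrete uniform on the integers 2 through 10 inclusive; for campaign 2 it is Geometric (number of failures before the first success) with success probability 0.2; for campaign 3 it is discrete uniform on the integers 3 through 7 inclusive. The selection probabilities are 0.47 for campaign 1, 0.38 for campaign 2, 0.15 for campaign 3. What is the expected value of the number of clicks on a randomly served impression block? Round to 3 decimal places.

5.090

Component means — 1: 6; 2: 4; 3: 5.
E[X] = 0.47·6 + 0.38·4 + 0.15·5 = 5.09.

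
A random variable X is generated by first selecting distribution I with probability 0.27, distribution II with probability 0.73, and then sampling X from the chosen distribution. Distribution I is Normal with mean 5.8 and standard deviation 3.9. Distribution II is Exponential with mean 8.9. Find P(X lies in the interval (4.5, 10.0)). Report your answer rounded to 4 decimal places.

Conditional on each component, P(4.5 < X < 10.0): I: 0.489801; II: 0.278024.
By total probability, P(4.5 < X < 10.0) = 0.27·0.489801 + 0.73·0.278024 = 0.335204.

0.3352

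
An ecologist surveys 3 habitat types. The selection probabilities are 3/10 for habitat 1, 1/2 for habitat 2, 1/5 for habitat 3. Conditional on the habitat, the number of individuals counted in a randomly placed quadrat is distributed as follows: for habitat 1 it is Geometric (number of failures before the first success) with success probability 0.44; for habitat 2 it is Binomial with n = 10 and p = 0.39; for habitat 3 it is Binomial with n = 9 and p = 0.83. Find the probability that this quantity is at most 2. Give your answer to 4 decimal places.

0.3393

Conditional on each habitat, P(X ≤ 2): 1: 0.824384; 2: 0.183955; 3: 0.000107095.
By total probability, P(X ≤ 2) = 0.3·0.824384 + 0.5·0.183955 + 0.2·0.000107095 = 0.339314.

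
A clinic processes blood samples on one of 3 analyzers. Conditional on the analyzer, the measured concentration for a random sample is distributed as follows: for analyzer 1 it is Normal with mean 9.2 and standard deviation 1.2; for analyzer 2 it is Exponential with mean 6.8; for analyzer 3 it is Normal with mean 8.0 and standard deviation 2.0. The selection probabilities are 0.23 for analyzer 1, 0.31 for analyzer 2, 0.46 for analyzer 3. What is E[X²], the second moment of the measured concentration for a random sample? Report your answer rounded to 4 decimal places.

For each component E[X²] = Var + (mean)², giving 1: 86.08; 2: 92.48; 3: 68.
Overall E[X²] = 0.23·86.08 + 0.31·92.48 + 0.46·68 = 79.7472.

79.7472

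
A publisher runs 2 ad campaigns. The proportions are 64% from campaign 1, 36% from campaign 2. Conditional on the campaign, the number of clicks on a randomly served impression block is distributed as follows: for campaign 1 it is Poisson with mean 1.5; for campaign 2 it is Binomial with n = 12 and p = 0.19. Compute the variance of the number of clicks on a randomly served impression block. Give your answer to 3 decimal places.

1.765

Per component, 1: μ=1.5, E[X²]=3.75; 2: μ=2.28, E[X²]=7.0452.
E[X] = 0.64·1.5 + 0.36·2.28 = 1.7808.
E[X²] = 0.64·3.75 + 0.36·7.0452 = 4.93627.
Var(X) = E[X²] − (E[X])² = 4.93627 − 3.17125 = 1.76502.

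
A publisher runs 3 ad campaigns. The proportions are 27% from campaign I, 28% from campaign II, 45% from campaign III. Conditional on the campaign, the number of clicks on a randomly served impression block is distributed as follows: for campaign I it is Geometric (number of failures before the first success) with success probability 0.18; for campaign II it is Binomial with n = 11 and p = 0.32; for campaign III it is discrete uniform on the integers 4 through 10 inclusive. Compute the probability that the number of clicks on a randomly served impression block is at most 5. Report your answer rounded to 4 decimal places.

0.5676

Conditional on each campaign, P(X ≤ 5): I: 0.695993; II: 0.896944; III: 0.285714.
By total probability, P(X ≤ 5) = 0.27·0.695993 + 0.28·0.896944 + 0.45·0.285714 = 0.567634.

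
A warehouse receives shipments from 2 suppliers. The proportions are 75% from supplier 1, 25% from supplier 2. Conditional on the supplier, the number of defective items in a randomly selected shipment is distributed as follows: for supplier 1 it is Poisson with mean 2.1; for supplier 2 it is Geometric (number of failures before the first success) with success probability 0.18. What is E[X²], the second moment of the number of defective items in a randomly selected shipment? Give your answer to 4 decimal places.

16.3979

For each component E[X²] = Var + (mean)², giving 1: 6.51; 2: 46.0617.
Overall E[X²] = 0.75·6.51 + 0.25·46.0617 = 16.3979.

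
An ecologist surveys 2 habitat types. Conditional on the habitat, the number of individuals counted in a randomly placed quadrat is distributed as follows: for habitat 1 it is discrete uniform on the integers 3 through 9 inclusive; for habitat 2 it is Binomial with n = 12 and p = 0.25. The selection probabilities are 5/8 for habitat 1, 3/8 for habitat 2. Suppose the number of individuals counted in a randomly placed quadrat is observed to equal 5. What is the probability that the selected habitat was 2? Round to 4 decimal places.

0.3025

Likelihoods P(X=5 | ·): 1: 0.142857; 2: 0.103241.
Posterior ∝ prior × likelihood. Numerator for 2: 0.375·0.103241 = 0.0387155.
Normalizing constant: 0.625·0.142857 + 0.375·0.103241 = 0.128001.
P(2 | observation) = 0.0387155 / 0.128001 = 0.302462.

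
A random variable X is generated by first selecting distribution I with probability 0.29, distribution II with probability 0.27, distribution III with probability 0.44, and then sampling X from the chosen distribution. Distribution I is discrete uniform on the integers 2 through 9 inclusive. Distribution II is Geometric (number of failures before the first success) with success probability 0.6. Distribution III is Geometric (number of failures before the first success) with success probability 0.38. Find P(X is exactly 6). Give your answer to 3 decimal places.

Conditional on each component, P(X = 6): I: 0.125; II: 0.0024576; III: 0.0215841.
By total probability, P(X = 6) = 0.29·0.125 + 0.27·0.0024576 + 0.44·0.0215841 = 0.0464106.

0.046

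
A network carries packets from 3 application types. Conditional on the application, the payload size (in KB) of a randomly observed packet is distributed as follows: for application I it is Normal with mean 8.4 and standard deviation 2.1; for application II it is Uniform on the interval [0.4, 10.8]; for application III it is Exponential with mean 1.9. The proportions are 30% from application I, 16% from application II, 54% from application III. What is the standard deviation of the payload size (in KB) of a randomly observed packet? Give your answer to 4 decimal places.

Per component, I: μ=8.4, E[X²]=74.97; II: μ=5.6, E[X²]=40.3733; III: μ=1.9, E[X²]=7.22.
E[X] = 0.3·8.4 + 0.16·5.6 + 0.54·1.9 = 4.442.
E[X²] = 0.3·74.97 + 0.16·40.3733 + 0.54·7.22 = 32.8495.
Var(X) = E[X²] − (E[X])² = 32.8495 − 19.7314 = 13.1182.
SD(X) = √13.1182 = 3.6219.

3.6219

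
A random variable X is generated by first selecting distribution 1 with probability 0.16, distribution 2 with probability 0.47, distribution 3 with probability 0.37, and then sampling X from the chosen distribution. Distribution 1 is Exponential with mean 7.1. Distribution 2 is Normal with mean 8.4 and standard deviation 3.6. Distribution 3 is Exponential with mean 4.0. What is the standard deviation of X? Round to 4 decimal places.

Per component, 1: μ=7.1, E[X²]=100.82; 2: μ=8.4, E[X²]=83.52; 3: μ=4, E[X²]=32.
E[X] = 0.16·7.1 + 0.47·8.4 + 0.37·4 = 6.564.
E[X²] = 0.16·100.82 + 0.47·83.52 + 0.37·32 = 67.2256.
Var(X) = E[X²] − (E[X])² = 67.2256 − 43.0861 = 24.1395.
SD(X) = √24.1395 = 4.9132.

4.9132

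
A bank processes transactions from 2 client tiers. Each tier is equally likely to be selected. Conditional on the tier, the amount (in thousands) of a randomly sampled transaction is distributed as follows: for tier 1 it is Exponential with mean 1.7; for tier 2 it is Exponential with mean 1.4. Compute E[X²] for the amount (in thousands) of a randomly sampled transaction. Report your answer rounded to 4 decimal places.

4.8500

For each component E[X²] = Var + (mean)², giving 1: 5.78; 2: 3.92.
Overall E[X²] = 0.5·5.78 + 0.5·3.92 = 4.85.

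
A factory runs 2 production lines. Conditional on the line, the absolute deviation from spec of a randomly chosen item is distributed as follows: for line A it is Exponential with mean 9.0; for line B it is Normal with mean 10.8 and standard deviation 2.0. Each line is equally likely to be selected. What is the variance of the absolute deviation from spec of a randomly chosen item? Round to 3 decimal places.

Per component, A: μ=9, E[X²]=162; B: μ=10.8, E[X²]=120.64.
E[X] = 0.5·9 + 0.5·10.8 = 9.9.
E[X²] = 0.5·162 + 0.5·120.64 = 141.32.
Var(X) = E[X²] − (E[X])² = 141.32 − 98.01 = 43.31.

43.310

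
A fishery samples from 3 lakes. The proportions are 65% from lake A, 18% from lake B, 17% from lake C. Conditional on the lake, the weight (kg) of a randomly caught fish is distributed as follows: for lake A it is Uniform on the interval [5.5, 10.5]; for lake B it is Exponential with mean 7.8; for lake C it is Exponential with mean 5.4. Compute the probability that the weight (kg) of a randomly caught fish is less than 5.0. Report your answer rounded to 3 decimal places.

0.188

Conditional on each lake, P(X < 5.0): A: 0; B: 0.473248; C: 0.603836.
By total probability, P(X < 5.0) = 0.65·0 + 0.18·0.473248 + 0.17·0.603836 = 0.187837.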